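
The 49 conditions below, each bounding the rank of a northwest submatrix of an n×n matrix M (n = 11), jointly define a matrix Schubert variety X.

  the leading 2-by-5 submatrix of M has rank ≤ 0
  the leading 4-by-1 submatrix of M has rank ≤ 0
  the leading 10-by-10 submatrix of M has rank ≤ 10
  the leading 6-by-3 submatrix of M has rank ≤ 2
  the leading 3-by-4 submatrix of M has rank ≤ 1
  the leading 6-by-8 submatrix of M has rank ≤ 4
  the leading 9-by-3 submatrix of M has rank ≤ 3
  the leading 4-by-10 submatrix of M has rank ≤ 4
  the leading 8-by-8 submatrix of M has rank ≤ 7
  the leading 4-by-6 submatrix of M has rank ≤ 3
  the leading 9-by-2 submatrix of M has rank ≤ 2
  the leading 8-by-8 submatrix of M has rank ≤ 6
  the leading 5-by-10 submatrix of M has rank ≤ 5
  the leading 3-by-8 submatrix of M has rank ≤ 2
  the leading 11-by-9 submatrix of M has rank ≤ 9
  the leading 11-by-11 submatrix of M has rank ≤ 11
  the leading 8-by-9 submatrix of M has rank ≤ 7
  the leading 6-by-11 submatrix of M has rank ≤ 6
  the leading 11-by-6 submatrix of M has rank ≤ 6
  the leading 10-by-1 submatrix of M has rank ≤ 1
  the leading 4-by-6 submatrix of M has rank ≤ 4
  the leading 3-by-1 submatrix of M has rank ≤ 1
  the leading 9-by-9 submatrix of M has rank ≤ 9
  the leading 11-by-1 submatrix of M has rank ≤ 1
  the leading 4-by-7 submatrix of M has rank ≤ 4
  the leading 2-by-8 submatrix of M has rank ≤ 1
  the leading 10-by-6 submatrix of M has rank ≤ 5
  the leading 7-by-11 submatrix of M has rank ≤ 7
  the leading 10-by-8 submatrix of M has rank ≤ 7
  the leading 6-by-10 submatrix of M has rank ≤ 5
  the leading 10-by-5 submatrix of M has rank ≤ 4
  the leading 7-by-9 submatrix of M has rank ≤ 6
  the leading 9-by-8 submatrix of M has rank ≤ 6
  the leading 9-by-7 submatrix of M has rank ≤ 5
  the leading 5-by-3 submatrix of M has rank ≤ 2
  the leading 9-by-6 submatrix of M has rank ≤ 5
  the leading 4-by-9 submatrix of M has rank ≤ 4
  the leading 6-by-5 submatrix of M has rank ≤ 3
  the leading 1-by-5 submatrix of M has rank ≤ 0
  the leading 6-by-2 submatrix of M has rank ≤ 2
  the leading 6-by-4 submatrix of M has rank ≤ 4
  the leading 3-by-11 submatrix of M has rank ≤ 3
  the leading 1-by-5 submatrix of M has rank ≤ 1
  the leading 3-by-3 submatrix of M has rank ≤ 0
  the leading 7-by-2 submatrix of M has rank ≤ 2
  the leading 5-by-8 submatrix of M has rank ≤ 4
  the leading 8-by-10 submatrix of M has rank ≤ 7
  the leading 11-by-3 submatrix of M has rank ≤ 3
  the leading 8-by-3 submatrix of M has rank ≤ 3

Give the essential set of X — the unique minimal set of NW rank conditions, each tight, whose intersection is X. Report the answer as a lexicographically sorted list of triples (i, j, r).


The tightest implied rank at each (i,j), from the 49 conditions:

  0, 0, 0, 0, 0, 1, 1, 1, 1, 1, 1
  0, 0, 0, 0, 0, 1, 1, 1, 2, 2, 2
  0, 0, 0, 1, 1, 2, 2, 2, 3, 3, 3
  0, 1, 1, 2, 2, 3, 3, 3, 4, 4, 4
  1, 2, 2, 3, 3, 4, 4, 4, 5, 5, 5
  1, 2, 2, 3, 3, 4, 4, 4, 5, 5, 6
  1, 2, 3, 4, 4, 5, 5, 5, 6, 6, 7
  1, 2, 3, 4, 4, 5, 5, 6, 7, 7, 8
  1, 2, 3, 4, 4, 5, 5, 6, 7, 8, 9
  1, 2, 3, 4, 4, 5, 6, 7, 8, 9, 10
  1, 2, 3, 4, 5, 6, 7, 8, 9, 10, 11

giving w = (6, 9, 4, 2, 1, 11, 3, 8, 10, 7, 5) via Δ²R.

|D(w)|=26, |Ess(w)|=10:

[(2, 5, 0), (2, 8, 1), (3, 3, 0), (4, 1, 0), (6, 3, 2), (6, 5, 3), (6, 8, 4), (6, 10, 5), (9, 7, 5), (10, 5, 4)]


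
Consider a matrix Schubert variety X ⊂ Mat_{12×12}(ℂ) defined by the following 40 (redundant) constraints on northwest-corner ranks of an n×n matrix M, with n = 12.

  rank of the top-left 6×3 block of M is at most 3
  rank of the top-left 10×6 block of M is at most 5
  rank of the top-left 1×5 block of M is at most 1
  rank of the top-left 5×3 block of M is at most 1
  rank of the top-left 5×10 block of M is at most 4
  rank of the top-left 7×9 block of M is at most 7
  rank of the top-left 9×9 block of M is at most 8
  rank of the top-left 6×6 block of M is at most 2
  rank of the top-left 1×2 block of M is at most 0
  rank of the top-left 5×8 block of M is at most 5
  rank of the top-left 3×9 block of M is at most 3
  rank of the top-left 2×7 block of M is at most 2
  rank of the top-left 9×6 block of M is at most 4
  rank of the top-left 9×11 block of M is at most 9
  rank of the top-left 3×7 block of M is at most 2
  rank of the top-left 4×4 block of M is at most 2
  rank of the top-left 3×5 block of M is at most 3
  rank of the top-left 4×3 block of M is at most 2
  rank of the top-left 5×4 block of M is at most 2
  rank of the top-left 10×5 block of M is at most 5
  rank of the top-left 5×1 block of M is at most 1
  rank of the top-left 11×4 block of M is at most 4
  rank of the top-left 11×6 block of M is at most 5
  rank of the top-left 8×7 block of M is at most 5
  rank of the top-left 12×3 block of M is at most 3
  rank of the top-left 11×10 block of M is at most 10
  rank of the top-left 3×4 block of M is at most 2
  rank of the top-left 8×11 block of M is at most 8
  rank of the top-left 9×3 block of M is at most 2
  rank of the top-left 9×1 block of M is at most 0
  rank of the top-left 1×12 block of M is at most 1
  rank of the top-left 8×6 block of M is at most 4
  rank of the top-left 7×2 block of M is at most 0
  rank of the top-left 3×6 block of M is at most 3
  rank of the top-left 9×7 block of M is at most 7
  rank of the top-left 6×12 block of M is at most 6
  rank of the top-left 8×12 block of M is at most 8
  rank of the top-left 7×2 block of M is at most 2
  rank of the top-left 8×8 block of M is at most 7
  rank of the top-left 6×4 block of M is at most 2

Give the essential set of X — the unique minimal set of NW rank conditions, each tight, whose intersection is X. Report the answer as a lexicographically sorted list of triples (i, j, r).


The tightest implied rank at each (i,j), from the 40 conditions:

  i=1: 0  0  1  1  1  1  1  1  1  1  1  1
  i=2: 0  0  1  2  2  2  2  2  2  2  2  2
  i=3: 0  0  1  2  2  2  2  3  3  3  3  3
  i=4: 0  0  1  2  2  2  3  4  4  4  4  4
  i=5: 0  0  1  2  2  2  3  4  4  4  5  5
  i=6: 0  0  1  2  2  2  3  4  5  5  6  6
  i=7: 0  0  1  2  3  3  4  5  6  6  7  7
  i=8: 0  1  2  3  4  4  5  6  7  7  8  8
  i=9: 0  1  2  3  4  4  5  6  7  8  9  9
  i=10: 1  2  3  4  5  5  6  7  8  9  10  10
  i=11: 1  2  3  4  5  5  6  7  8  9  10  11
  i=12: 1  2  3  4  5  6  7  8  9  10  11  12

hence w(1..12) = (3, 4, 8, 7, 11, 9, 5, 2, 10, 1, 12, 6).

D(w) has 29 cells with 7 SE-corners; essential set:

[(3, 7, 2), (5, 10, 4), (6, 6, 2), (7, 2, 0), (9, 1, 0), (9, 6, 4), (11, 6, 5)]


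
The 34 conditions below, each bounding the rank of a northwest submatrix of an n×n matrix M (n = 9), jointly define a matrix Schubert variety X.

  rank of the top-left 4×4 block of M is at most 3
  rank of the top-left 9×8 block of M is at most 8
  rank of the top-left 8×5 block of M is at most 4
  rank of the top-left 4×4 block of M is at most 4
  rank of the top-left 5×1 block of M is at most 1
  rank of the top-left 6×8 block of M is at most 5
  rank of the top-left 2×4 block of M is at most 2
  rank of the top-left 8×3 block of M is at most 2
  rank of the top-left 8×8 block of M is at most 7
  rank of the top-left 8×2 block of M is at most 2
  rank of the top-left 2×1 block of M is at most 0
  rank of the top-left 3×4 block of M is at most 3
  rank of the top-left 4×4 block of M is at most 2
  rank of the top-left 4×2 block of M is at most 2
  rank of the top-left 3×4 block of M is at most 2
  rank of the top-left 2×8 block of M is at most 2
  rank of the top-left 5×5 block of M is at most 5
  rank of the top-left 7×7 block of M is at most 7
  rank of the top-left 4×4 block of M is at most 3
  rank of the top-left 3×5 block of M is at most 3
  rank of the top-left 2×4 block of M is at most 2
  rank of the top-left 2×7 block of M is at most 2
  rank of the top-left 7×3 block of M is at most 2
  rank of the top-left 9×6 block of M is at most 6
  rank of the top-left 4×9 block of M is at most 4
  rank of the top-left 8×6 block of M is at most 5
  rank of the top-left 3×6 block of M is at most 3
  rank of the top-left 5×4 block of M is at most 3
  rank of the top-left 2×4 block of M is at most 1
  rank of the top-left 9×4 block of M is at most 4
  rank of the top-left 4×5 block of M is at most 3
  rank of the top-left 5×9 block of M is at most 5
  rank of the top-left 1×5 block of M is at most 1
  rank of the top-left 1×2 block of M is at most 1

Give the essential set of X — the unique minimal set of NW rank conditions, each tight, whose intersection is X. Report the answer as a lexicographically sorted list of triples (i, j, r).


Computing R[i][j] = min implied NW-rank bound (n=9, 34 conditions):

  R[1]: 0 1 1 1 1 1 1 1 1
  R[2]: 0 1 1 1 2 2 2 2 2
  R[3]: 1 2 2 2 3 3 3 3 3
  R[4]: 1 2 2 2 3 4 4 4 4
  R[5]: 1 2 2 3 4 5 5 5 5
  R[6]: 1 2 2 3 4 5 5 5 6
  R[7]: 1 2 2 3 4 5 6 6 7
  R[8]: 1 2 2 3 4 5 6 7 8
  R[9]: 1 2 3 4 5 6 7 8 9

so w = (2, 5, 1, 6, 4, 9, 7, 8, 3).

5 SE-corners of the 12-cell Rothe diagram give Ess(w):

[(2, 1, 0), (2, 4, 1), (4, 4, 2), (6, 8, 5), (8, 3, 2)]


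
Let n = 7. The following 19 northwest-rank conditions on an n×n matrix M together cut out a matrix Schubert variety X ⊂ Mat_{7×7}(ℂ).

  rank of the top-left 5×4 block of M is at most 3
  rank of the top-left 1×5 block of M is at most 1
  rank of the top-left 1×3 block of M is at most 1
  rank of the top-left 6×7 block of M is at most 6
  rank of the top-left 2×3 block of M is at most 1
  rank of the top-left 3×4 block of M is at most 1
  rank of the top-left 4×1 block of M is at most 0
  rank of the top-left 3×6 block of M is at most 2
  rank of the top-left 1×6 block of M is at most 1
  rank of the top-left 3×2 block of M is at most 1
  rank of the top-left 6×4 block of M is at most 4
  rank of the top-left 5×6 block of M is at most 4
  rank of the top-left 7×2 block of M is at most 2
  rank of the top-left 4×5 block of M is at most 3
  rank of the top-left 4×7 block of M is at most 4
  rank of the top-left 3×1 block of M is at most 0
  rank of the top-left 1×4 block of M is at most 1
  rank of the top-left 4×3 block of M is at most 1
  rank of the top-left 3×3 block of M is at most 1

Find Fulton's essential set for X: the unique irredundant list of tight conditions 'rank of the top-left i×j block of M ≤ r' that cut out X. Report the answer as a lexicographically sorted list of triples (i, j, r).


Recovering R(i,j) via the rank-extension bound from the 19 conditions:

  R[1]: 0  1  1  1  1  1  1
  R[2]: 0  1  1  1  2  2  2
  R[3]: 0  1  1  1  2  2  3
  R[4]: 0  1  1  2  3  3  4
  R[5]: 1  2  2  3  4  4  5
  R[6]: 1  2  3  4  5  5  6
  R[7]: 1  2  3  4  5  6  7

hence w(1..7) = (2, 5, 7, 4, 1, 3, 6).

|D(w)|=10, |Ess(w)|=4:

[(3, 4, 1), (3, 6, 2), (4, 1, 0), (4, 3, 1)]


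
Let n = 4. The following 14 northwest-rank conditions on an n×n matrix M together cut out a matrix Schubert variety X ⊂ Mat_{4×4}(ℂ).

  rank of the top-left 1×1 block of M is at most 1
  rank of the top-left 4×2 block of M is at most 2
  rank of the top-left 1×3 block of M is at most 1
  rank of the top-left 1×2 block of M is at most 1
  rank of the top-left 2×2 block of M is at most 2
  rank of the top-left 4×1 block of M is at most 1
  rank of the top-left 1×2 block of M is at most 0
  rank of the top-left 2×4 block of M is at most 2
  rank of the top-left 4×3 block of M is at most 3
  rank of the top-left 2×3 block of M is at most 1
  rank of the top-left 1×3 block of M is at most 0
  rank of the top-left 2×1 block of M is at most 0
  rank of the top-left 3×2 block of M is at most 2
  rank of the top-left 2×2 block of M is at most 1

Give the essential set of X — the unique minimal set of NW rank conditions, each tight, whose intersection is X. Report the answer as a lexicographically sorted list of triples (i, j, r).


Rank table r_w(4×4) implied by the 14 constraints:

  row 1: 0 | 0 | 0 | 1
  row 2: 0 | 1 | 1 | 2
  row 3: 1 | 2 | 2 | 3
  row 4: 1 | 2 | 3 | 4

so w = (4, 2, 1, 3).

D(w) has 4 cells with 2 SE-corners; essential set:

[(1, 3, 0), (2, 1, 0)]


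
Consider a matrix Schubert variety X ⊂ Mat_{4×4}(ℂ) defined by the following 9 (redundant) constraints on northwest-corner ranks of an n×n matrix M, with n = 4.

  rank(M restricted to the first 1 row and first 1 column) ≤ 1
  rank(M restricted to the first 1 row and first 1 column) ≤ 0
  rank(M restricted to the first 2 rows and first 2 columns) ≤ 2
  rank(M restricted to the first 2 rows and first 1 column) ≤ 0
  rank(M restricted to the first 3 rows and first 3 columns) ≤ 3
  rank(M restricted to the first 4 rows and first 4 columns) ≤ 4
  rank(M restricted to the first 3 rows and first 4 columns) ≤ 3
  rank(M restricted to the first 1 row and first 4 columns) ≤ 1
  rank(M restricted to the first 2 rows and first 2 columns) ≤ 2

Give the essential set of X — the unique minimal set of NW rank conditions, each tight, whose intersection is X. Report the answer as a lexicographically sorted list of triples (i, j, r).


Computing R[i][j] = min implied NW-rank bound (n=4, 9 conditions):

  R[1]: 0, 1, 1, 1
  R[2]: 0, 1, 2, 2
  R[3]: 1, 2, 3, 3
  R[4]: 1, 2, 3, 4

reading off 1-entries of Δ²R: w = (2, 3, 1, 4).

Fulton essential set (1 of the 2 Rothe cells):

[(2, 1, 0)]


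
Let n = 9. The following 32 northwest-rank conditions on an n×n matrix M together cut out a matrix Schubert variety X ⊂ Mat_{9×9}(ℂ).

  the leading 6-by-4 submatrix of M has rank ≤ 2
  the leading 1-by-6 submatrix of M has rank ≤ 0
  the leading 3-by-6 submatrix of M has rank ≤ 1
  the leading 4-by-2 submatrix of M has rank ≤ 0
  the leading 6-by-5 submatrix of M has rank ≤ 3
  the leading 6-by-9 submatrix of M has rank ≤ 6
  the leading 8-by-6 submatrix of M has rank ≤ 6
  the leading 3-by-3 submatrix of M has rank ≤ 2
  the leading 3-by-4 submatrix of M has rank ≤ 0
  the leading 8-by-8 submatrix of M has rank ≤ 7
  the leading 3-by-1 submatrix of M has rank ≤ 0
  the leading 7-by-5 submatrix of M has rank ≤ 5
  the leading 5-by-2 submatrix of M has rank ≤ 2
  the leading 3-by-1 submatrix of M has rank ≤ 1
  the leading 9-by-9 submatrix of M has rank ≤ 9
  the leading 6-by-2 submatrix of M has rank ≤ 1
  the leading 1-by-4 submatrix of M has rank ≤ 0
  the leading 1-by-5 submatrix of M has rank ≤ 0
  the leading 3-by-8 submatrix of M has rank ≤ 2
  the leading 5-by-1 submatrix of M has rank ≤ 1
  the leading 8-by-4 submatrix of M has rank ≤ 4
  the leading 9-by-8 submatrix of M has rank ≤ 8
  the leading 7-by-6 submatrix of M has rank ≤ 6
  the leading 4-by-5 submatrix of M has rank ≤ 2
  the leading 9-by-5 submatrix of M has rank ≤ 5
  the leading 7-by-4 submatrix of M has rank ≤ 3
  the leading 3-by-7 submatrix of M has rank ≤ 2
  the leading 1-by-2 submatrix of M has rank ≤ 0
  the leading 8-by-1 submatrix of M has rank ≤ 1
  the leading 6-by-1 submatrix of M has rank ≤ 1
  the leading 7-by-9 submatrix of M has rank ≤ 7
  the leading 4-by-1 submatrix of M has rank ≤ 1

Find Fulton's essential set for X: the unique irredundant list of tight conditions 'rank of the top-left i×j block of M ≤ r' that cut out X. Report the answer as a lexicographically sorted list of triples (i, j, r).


Computing R[i][j] = min implied NW-rank bound (n=9, 32 conditions):

  row 1: 0 | 0 | 0 | 0 | 0 | 0 | 1 | 1 | 1
  row 2: 0 | 0 | 0 | 0 | 1 | 1 | 2 | 2 | 2
  row 3: 0 | 0 | 0 | 0 | 1 | 1 | 2 | 2 | 3
  row 4: 0 | 0 | 1 | 1 | 2 | 2 | 3 | 3 | 4
  row 5: 1 | 1 | 2 | 2 | 3 | 3 | 4 | 4 | 5
  row 6: 1 | 1 | 2 | 2 | 3 | 4 | 5 | 5 | 6
  row 7: 1 | 2 | 3 | 3 | 4 | 5 | 6 | 6 | 7
  row 8: 1 | 2 | 3 | 4 | 5 | 6 | 7 | 7 | 8
  row 9: 1 | 2 | 3 | 4 | 5 | 6 | 7 | 8 | 9

so w = (7, 5, 9, 3, 1, 6, 2, 4, 8).

Rothe diagram D(w) (20 cells), 7 SE-corners (essential conditions):

[(1, 6, 0), (3, 4, 0), (3, 6, 1), (3, 8, 2), (4, 2, 0), (6, 2, 1), (6, 4, 2)]


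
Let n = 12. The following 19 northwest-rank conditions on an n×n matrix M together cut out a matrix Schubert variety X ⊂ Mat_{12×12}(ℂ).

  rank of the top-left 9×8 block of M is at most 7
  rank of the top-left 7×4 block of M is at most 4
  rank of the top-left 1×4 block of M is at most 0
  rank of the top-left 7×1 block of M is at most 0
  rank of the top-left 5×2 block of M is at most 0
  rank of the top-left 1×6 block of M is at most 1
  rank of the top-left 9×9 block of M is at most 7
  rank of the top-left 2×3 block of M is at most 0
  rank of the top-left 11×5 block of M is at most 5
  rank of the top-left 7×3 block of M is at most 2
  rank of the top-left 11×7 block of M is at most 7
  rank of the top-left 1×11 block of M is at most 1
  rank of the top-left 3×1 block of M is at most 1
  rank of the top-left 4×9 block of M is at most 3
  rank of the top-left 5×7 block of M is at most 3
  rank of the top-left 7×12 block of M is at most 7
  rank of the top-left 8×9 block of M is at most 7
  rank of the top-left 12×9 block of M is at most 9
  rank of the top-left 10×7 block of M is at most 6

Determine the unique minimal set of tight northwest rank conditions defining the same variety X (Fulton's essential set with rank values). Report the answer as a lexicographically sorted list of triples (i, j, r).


Propagating the 19 rank bounds to every northwest block:

  row 1: 0 | 0 | 0 | 0 | 1 | 1 | 1 | 1 | 1 | 1 | 1 | 1
  row 2: 0 | 0 | 0 | 1 | 2 | 2 | 2 | 2 | 2 | 2 | 2 | 2
  row 3: 0 | 0 | 1 | 2 | 3 | 3 | 3 | 3 | 3 | 3 | 3 | 3
  row 4: 0 | 0 | 1 | 2 | 3 | 3 | 3 | 3 | 3 | 4 | 4 | 4
  row 5: 0 | 0 | 1 | 2 | 3 | 3 | 3 | 4 | 4 | 5 | 5 | 5
  row 6: 0 | 1 | 2 | 3 | 4 | 4 | 4 | 5 | 5 | 6 | 6 | 6
  row 7: 0 | 1 | 2 | 3 | 4 | 5 | 5 | 6 | 6 | 7 | 7 | 7
  row 8: 1 | 2 | 3 | 4 | 5 | 6 | 6 | 7 | 7 | 8 | 8 | 8
  row 9: 1 | 2 | 3 | 4 | 5 | 6 | 6 | 7 | 7 | 8 | 9 | 9
  row 10: 1 | 2 | 3 | 4 | 5 | 6 | 6 | 7 | 8 | 9 | 10 | 10
  row 11: 1 | 2 | 3 | 4 | 5 | 6 | 7 | 8 | 9 | 10 | 11 | 11
  row 12: 1 | 2 | 3 | 4 | 5 | 6 | 7 | 8 | 9 | 10 | 11 | 12

hence w(1..12) = (5, 4, 3, 10, 8, 2, 6, 1, 11, 9, 7, 12).

D(w) has 24 cells with 8 SE-corners; essential set:

[(1, 4, 0), (2, 3, 0), (4, 9, 3), (5, 2, 0), (5, 7, 3), (7, 1, 0), (9, 9, 7), (10, 7, 6)]


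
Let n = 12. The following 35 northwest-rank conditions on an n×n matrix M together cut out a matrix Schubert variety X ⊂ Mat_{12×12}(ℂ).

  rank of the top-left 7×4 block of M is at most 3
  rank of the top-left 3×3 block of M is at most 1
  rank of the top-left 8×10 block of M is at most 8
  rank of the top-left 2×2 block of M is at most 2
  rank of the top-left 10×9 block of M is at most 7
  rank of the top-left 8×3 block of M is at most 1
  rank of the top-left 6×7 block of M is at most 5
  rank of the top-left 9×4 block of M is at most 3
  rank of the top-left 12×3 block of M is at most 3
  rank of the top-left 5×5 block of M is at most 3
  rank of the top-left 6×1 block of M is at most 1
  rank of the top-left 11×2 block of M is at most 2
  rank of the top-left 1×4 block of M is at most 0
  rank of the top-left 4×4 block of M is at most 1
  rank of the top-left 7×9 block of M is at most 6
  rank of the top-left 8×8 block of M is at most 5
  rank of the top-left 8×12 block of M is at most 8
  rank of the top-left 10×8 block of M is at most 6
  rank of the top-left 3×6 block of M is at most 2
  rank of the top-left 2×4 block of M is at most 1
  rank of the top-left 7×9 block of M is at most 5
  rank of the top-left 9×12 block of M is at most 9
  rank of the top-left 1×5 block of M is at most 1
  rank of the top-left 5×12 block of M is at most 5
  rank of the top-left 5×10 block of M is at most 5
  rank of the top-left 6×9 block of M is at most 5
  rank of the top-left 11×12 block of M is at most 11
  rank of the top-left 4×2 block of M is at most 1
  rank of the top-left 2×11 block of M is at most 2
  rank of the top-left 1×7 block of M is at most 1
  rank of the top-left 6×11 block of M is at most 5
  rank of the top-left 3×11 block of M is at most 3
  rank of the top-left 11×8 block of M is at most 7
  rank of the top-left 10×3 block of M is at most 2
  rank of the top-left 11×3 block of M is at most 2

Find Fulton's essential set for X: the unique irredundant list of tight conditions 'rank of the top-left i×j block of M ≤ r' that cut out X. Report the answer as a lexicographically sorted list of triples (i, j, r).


Rank table r_w(12×12) implied by the 35 constraints:

  0 0 0 0 1 1 1 1 1 1 1 1
  1 1 1 1 2 2 2 2 2 2 2 2
  1 1 1 1 2 2 3 3 3 3 3 3
  1 1 1 1 2 3 4 4 4 4 4 4
  1 1 1 2 3 4 5 5 5 5 5 5
  1 1 1 2 3 4 5 5 5 5 5 6
  1 1 1 2 3 4 5 5 5 6 6 7
  1 1 1 2 3 4 5 5 6 7 7 8
  1 2 2 3 4 5 6 6 7 8 8 9
  1 2 2 3 4 5 6 6 7 8 9 10
  1 2 2 3 4 5 6 7 8 9 10 11
  1 2 3 4 5 6 7 8 9 10 11 12

hence w(1..12) = (5, 1, 7, 6, 4, 12, 10, 9, 2, 11, 8, 3).

Fulton essential set (9 of the 29 Rothe cells):

[(1, 4, 0), (3, 6, 2), (4, 4, 1), (6, 11, 5), (7, 9, 5), (8, 3, 1), (8, 8, 5), (10, 8, 6), (11, 3, 2)]


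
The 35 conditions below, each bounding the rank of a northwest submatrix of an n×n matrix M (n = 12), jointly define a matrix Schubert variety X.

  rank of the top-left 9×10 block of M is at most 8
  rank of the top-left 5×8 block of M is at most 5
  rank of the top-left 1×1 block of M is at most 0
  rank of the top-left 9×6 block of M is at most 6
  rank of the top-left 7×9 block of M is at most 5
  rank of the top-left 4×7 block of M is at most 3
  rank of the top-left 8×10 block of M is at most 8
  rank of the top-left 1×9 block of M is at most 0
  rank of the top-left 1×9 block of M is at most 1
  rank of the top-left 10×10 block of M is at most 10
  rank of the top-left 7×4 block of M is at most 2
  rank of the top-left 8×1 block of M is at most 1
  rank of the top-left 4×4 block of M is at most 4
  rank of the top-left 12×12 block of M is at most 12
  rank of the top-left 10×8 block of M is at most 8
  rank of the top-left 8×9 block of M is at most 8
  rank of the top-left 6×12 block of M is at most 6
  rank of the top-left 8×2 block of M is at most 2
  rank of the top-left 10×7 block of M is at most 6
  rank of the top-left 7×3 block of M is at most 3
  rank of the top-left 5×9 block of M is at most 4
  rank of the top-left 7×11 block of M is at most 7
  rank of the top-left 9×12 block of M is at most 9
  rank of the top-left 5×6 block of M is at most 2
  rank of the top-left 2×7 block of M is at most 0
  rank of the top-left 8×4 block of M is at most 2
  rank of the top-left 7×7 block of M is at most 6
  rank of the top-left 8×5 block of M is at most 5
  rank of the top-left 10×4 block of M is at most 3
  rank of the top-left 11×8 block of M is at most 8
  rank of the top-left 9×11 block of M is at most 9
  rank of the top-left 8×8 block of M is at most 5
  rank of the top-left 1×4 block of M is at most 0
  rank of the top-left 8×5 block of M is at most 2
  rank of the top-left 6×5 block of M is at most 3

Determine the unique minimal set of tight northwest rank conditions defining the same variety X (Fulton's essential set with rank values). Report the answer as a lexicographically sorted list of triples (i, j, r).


Reconstructing r_w from the 35 given conditions:

  R[1]: 0  0  0  0  0  0  0  0  0  1  1  1
  R[2]: 0  0  0  0  0  0  0  1  1  2  2  2
  R[3]: 1  1  1  1  1  1  1  2  2  3  3  3
  R[4]: 1  2  2  2  2  2  2  3  3  4  4  4
  R[5]: 1  2  2  2  2  2  3  4  4  5  5  5
  R[6]: 1  2  2  2  2  3  4  5  5  6  6  6
  R[7]: 1  2  2  2  2  3  4  5  5  6  7  7
  R[8]: 1  2  2  2  2  3  4  5  6  7  8  8
  R[9]: 1  2  3  3  3  4  5  6  7  8  9  9
  R[10]: 1  2  3  3  4  5  6  7  8  9  10  10
  R[11]: 1  2  3  4  5  6  7  8  9  10  11  11
  R[12]: 1  2  3  4  5  6  7  8  9  10  11  12

giving w = (10, 8, 1, 2, 7, 6, 11, 9, 3, 5, 4, 12) via Δ²R.

Fulton essential set (6 of the 31 Rothe cells):

[(1, 9, 0), (2, 7, 0), (5, 6, 2), (7, 9, 5), (8, 5, 2), (10, 4, 3)]


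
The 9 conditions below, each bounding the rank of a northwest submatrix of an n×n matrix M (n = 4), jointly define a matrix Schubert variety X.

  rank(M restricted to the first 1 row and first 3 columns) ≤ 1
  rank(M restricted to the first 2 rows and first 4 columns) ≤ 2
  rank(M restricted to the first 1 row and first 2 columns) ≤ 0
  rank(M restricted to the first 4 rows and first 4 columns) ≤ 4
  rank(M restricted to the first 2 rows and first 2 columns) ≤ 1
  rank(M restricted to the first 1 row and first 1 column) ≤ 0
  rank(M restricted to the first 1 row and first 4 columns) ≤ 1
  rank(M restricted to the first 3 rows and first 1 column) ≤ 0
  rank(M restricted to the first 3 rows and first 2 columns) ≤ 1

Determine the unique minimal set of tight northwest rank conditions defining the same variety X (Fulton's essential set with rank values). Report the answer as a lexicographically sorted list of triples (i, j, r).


Reconstructing r_w from the 9 given conditions:

  R[1]: 0, 0, 1, 1
  R[2]: 0, 1, 2, 2
  R[3]: 0, 1, 2, 3
  R[4]: 1, 2, 3, 4

so w = (3, 2, 4, 1).

2 SE-corners of the 4-cell Rothe diagram give Ess(w):

[(1, 2, 0), (3, 1, 0)]


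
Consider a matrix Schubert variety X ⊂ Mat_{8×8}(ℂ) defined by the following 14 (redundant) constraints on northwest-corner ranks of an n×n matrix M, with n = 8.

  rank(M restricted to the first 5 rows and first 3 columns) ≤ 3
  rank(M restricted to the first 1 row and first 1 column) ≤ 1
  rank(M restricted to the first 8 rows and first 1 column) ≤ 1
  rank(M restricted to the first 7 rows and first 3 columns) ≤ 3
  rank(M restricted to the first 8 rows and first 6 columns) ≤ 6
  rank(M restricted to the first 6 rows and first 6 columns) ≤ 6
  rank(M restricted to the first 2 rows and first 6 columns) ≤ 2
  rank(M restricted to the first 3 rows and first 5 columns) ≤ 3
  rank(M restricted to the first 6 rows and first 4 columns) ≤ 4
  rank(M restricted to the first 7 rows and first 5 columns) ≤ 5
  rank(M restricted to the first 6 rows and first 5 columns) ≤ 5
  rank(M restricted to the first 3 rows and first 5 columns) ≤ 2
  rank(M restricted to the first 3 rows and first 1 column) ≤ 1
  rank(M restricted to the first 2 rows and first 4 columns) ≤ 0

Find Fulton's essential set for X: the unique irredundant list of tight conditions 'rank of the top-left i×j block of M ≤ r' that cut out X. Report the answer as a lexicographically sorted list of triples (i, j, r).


Propagating the 14 rank bounds to every northwest block:

  R[1]: 0  0  0  0  1  1  1  1
  R[2]: 0  0  0  0  1  2  2  2
  R[3]: 1  1  1  1  2  3  3  3
  R[4]: 1  2  2  2  3  4  4  4
  R[5]: 1  2  3  3  4  5  5  5
  R[6]: 1  2  3  4  5  6  6  6
  R[7]: 1  2  3  4  5  6  7  7
  R[8]: 1  2  3  4  5  6  7  8

so w = (5, 6, 1, 2, 3, 4, 7, 8).

|D(w)|=8, |Ess(w)|=1:

[(2, 4, 0)]


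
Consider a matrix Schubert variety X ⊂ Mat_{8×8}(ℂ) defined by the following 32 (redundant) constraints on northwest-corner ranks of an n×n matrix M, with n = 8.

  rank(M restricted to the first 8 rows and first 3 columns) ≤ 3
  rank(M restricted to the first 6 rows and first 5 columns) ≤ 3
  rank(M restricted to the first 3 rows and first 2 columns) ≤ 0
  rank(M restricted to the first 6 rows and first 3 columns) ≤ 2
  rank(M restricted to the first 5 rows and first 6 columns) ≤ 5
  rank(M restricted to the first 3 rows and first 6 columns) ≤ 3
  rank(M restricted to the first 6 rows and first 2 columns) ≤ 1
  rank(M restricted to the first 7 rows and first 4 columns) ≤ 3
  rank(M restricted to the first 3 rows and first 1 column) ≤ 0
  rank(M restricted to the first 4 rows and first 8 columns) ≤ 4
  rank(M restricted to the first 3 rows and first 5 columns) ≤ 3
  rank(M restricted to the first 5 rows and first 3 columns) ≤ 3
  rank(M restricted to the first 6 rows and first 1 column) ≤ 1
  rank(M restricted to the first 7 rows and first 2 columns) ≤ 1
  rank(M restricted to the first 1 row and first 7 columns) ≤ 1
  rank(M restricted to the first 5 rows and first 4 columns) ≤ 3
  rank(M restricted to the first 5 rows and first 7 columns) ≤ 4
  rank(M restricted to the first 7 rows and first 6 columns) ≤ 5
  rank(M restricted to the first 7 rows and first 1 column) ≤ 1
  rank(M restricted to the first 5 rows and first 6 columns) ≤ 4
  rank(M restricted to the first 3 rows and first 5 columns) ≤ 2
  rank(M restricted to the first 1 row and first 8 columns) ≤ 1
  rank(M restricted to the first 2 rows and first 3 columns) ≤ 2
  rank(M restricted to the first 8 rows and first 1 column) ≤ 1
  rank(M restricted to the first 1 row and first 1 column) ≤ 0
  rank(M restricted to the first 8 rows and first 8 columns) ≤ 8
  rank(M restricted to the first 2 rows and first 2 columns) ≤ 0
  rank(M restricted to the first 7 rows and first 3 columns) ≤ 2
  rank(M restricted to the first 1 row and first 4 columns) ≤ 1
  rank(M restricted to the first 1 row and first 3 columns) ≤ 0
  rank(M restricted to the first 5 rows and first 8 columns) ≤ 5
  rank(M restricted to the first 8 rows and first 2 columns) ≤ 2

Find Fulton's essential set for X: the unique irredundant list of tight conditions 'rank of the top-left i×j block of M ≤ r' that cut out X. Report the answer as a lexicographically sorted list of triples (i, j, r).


Rank table r_w(8×8) implied by the 32 constraints:

  i=1: 0 | 0 | 0 | 1 | 1 | 1 | 1 | 1
  i=2: 0 | 0 | 1 | 2 | 2 | 2 | 2 | 2
  i=3: 0 | 0 | 1 | 2 | 2 | 3 | 3 | 3
  i=4: 1 | 1 | 2 | 3 | 3 | 4 | 4 | 4
  i=5: 1 | 1 | 2 | 3 | 3 | 4 | 4 | 5
  i=6: 1 | 1 | 2 | 3 | 3 | 4 | 5 | 6
  i=7: 1 | 1 | 2 | 3 | 4 | 5 | 6 | 7
  i=8: 1 | 2 | 3 | 4 | 5 | 6 | 7 | 8

giving w = (4, 3, 6, 1, 8, 7, 5, 2) via Δ²R.

Fulton essential set (6 of the 14 Rothe cells):

[(1, 3, 0), (3, 2, 0), (3, 5, 2), (5, 7, 4), (6, 5, 3), (7, 2, 1)]


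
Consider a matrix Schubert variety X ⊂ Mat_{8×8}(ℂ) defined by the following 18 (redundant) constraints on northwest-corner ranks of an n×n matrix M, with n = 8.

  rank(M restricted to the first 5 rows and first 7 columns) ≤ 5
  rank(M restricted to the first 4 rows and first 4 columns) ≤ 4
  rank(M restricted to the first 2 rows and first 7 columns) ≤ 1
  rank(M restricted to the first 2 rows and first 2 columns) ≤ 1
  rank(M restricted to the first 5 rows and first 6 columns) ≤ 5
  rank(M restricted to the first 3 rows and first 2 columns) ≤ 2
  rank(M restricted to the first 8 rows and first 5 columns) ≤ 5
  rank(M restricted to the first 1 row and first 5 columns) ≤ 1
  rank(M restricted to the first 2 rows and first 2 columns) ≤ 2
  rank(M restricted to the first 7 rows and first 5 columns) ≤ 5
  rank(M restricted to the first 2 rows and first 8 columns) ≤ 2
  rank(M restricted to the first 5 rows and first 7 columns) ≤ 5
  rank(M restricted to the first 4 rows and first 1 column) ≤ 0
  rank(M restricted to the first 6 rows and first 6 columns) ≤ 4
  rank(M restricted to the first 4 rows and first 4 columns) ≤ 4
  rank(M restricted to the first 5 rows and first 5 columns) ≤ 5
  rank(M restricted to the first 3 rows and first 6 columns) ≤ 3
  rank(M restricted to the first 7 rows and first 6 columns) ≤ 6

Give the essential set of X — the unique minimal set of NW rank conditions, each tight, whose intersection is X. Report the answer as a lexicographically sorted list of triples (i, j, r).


The tightest implied rank at each (i,j), from the 18 conditions:

  0, 1, 1, 1, 1, 1, 1, 1
  0, 1, 1, 1, 1, 1, 1, 2
  0, 1, 2, 2, 2, 2, 2, 3
  0, 1, 2, 3, 3, 3, 3, 4
  1, 2, 3, 4, 4, 4, 4, 5
  1, 2, 3, 4, 4, 4, 5, 6
  1, 2, 3, 4, 5, 5, 6, 7
  1, 2, 3, 4, 5, 6, 7, 8

second differences of R give the permutation w = (2, 8, 3, 4, 1, 7, 5, 6).

Rothe diagram D(w) (11 cells), 3 SE-corners (essential conditions):

[(2, 7, 1), (4, 1, 0), (6, 6, 4)]


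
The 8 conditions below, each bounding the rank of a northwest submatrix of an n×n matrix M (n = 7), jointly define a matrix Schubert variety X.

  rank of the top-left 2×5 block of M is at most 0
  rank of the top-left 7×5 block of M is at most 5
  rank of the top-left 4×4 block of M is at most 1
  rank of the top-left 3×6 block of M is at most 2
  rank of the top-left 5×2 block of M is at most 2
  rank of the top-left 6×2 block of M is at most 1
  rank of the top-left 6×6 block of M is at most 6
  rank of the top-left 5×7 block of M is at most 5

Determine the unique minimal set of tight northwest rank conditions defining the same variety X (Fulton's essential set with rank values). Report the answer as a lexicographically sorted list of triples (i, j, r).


Computing R[i][j] = min implied NW-rank bound (n=7, 8 conditions):

  i=1: 0 | 0 | 0 | 0 | 0 | 1 | 1
  i=2: 0 | 0 | 0 | 0 | 0 | 1 | 2
  i=3: 1 | 1 | 1 | 1 | 1 | 2 | 3
  i=4: 1 | 1 | 1 | 1 | 2 | 3 | 4
  i=5: 1 | 1 | 2 | 2 | 3 | 4 | 5
  i=6: 1 | 1 | 2 | 3 | 4 | 5 | 6
  i=7: 1 | 2 | 3 | 4 | 5 | 6 | 7

reading off 1-entries of Δ²R: w = (6, 7, 1, 5, 3, 4, 2).

D(w) has 15 cells with 3 SE-corners; essential set:

[(2, 5, 0), (4, 4, 1), (6, 2, 1)]


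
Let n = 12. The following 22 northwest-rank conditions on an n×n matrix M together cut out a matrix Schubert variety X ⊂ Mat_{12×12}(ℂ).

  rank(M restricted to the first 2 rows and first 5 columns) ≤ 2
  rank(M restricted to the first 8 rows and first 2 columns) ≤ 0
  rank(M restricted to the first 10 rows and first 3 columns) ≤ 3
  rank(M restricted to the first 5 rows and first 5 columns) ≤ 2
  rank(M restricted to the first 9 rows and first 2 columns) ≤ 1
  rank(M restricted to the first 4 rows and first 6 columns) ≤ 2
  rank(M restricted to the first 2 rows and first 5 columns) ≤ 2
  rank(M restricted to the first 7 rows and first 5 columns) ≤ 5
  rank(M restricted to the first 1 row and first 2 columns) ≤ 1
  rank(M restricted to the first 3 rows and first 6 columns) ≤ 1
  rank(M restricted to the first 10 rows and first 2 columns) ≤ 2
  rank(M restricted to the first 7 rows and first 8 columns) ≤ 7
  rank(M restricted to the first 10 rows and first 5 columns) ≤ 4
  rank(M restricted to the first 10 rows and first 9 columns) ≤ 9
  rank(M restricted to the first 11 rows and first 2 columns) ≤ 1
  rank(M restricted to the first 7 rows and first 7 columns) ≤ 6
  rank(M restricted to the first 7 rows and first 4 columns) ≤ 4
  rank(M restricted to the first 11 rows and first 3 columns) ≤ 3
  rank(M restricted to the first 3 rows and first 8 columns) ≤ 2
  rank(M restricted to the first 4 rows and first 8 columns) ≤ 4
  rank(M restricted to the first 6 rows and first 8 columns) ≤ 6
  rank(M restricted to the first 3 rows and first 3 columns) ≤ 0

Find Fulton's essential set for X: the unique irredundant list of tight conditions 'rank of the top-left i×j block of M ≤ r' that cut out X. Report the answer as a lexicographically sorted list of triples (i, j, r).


Reconstructing r_w from the 22 given conditions:

  R[1]: 0  0  0  1  1  1  1  1  1  1  1  1
  R[2]: 0  0  0  1  1  1  2  2  2  2  2  2
  R[3]: 0  0  0  1  1  1  2  2  3  3  3  3
  R[4]: 0  0  1  2  2  2  3  3  4  4  4  4
  R[5]: 0  0  1  2  2  3  4  4  5  5  5  5
  R[6]: 0  0  1  2  3  4  5  5  6  6  6  6
  R[7]: 0  0  1  2  3  4  5  6  7  7  7  7
  R[8]: 0  0  1  2  3  4  5  6  7  8  8  8
  R[9]: 1  1  2  3  4  5  6  7  8  9  9  9
  R[10]: 1  1  2  3  4  5  6  7  8  9  10  10
  R[11]: 1  1  2  3  4  5  6  7  8  9  10  11
  R[12]: 1  2  3  4  5  6  7  8  9  10  11  12

so w = (4, 7, 9, 3, 6, 5, 8, 10, 1, 11, 12, 2).

D(w) has 27 cells with 6 SE-corners; essential set:

[(3, 3, 0), (3, 6, 1), (3, 8, 2), (5, 5, 2), (8, 2, 0), (11, 2, 1)]


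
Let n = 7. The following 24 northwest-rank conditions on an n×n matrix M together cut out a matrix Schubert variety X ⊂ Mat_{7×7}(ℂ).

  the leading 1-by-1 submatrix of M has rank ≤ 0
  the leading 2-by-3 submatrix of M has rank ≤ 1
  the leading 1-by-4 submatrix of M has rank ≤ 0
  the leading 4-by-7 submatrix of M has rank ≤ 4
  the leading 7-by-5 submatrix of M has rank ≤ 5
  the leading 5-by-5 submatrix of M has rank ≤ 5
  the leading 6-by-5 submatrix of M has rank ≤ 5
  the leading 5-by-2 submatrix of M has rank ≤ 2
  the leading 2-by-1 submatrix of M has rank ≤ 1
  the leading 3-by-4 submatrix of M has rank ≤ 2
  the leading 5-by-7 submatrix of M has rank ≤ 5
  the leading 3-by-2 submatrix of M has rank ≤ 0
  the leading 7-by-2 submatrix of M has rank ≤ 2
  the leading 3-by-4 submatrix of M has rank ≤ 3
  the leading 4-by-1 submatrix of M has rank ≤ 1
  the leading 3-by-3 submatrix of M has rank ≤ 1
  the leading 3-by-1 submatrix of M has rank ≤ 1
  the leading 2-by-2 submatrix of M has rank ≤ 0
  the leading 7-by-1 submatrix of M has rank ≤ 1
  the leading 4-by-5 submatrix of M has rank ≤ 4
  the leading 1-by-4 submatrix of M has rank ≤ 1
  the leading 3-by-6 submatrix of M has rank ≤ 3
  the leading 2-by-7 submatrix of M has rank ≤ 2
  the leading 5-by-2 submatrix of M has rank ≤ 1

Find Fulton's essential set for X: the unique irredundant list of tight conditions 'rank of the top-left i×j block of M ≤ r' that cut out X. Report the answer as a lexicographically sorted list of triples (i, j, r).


Recovering R(i,j) via the rank-extension bound from the 24 conditions:

  i=1: 0, 0, 0, 0, 1, 1, 1
  i=2: 0, 0, 1, 1, 2, 2, 2
  i=3: 0, 0, 1, 2, 3, 3, 3
  i=4: 1, 1, 2, 3, 4, 4, 4
  i=5: 1, 1, 2, 3, 4, 5, 5
  i=6: 1, 2, 3, 4, 5, 6, 6
  i=7: 1, 2, 3, 4, 5, 6, 7

second differences of R give the permutation w = (5, 3, 4, 1, 6, 2, 7).

|D(w)|=9, |Ess(w)|=3:

[(1, 4, 0), (3, 2, 0), (5, 2, 1)]


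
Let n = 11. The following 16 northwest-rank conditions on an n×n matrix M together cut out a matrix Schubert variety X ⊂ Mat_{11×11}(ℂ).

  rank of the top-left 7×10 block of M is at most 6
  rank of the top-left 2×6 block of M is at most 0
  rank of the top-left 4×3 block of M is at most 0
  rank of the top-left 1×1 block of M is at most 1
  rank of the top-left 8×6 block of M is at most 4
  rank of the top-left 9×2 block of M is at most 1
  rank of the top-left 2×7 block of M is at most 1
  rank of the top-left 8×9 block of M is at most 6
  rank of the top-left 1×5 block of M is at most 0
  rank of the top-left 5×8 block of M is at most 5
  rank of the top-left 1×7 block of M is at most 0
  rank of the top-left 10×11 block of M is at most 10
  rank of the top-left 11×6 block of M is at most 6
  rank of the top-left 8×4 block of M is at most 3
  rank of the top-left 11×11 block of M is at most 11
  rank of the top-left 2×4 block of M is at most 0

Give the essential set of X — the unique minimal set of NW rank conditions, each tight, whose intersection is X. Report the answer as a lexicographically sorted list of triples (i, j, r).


Reconstructing r_w from the 16 given conditions:

  i=1: 0 0 0 0 0 0 0 1 1 1 1
  i=2: 0 0 0 0 0 0 1 2 2 2 2
  i=3: 0 0 0 1 1 1 2 3 3 3 3
  i=4: 0 0 0 1 2 2 3 4 4 4 4
  i=5: 1 1 1 2 3 3 4 5 5 5 5
  i=6: 1 1 2 3 4 4 5 6 6 6 6
  i=7: 1 1 2 3 4 4 5 6 6 6 7
  i=8: 1 1 2 3 4 4 5 6 6 7 8
  i=9: 1 1 2 3 4 5 6 7 7 8 9
  i=10: 1 2 3 4 5 6 7 8 8 9 10
  i=11: 1 2 3 4 5 6 7 8 9 10 11

so w = (8, 7, 4, 5, 1, 3, 11, 10, 6, 2, 9).

ℓ(w)=28; the 7 essential cells (i,j,r):

[(1, 7, 0), (2, 6, 0), (4, 3, 0), (7, 10, 6), (8, 6, 4), (8, 9, 6), (9, 2, 1)]


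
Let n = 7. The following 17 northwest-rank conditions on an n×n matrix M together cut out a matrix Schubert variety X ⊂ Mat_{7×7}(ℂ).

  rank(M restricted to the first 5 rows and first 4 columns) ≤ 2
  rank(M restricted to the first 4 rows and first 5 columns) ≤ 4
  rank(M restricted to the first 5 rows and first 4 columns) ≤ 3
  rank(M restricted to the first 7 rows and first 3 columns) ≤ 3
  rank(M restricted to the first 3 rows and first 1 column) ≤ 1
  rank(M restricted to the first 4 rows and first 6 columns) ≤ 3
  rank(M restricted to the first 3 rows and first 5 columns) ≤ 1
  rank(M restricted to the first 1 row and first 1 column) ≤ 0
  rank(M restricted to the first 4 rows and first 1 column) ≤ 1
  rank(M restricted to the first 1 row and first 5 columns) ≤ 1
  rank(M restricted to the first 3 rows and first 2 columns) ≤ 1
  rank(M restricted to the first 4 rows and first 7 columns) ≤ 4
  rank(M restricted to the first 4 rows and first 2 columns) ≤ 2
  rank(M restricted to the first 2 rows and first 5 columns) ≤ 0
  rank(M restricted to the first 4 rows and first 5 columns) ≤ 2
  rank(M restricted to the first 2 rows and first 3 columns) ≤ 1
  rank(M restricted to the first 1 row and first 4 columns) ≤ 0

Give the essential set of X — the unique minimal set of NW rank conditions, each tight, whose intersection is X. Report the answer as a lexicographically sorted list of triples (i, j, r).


Rank table r_w(7×7) implied by the 17 constraints:

  i=1: 0, 0, 0, 0, 0, 1, 1
  i=2: 0, 0, 0, 0, 0, 1, 2
  i=3: 1, 1, 1, 1, 1, 2, 3
  i=4: 1, 2, 2, 2, 2, 3, 4
  i=5: 1, 2, 2, 2, 3, 4, 5
  i=6: 1, 2, 3, 3, 4, 5, 6
  i=7: 1, 2, 3, 4, 5, 6, 7

second differences of R give the permutation w = (6, 7, 1, 2, 5, 3, 4).

Rothe diagram D(w) (12 cells), 2 SE-corners (essential conditions):

[(2, 5, 0), (5, 4, 2)]
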